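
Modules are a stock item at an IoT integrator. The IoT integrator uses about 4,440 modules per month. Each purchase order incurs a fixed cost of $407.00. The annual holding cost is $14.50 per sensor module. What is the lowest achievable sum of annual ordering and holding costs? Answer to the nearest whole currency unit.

Annual demand D = 4,440 × 12 = 53,280.
Q* = √(2DS/H) = √(2 × 53,280 × 407 / 14.5) ≈ 1729.46.
At the optimum the two cost components are equal, so total cost = 2·(Q*/2)H = Q*·H.
Minimum total = √(2DSH) = √(2 × 53,280 × 407 × 14.5) ≈ 25077.158.

TC* ≈ $25,077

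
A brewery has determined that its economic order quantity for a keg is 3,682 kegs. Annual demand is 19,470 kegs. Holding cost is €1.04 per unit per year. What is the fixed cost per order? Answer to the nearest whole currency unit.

S ≈ €362

The basic EOQ model gives Q* = √(2DS/H); rearrange for the unknown.
From Q* = √(2DS/H): S = Q*²H / (2D) = 3,682² × 1.04 / (2 × 19,470) = 362.0804.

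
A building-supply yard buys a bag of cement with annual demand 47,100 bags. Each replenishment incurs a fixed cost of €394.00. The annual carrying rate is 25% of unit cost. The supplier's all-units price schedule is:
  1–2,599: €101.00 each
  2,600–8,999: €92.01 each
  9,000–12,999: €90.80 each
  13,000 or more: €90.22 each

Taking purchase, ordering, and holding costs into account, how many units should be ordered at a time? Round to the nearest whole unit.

Holding cost per unit per year at price C is H = 0.25·C.
For each price level, check whether its EOQ is feasible; otherwise the best quantity at that price is the breakpoint.
EOQ at €101.00 = 1212.4 (feasible in tier 1): TC = 47,100×€101.00 + (47,100/1212.4)×394 + (1212.4/2)×0.25×€101.00 = €4,787,712.88.
EOQ at €92.01 = 1270.2 < 2600, so use break Q=2600: TC = 47,100×€92.01 + (47,100/2600.0)×394 + (2600.0/2)×0.25×€92.01 = €4,370,711.71.
EOQ at €90.80 = 1278.7 < 9000, so use break Q=9000: TC = 47,100×€90.80 + (47,100/9000.0)×394 + (9000.0/2)×0.25×€90.80 = €4,380,891.93.
EOQ at €90.22 = 1282.8 < 13000, so use break Q=13000: TC = 47,100×€90.22 + (47,100/13000.0)×394 + (13000.0/2)×0.25×€90.22 = €4,397,396.99.
Lowest total cost is €4,370,711.71 at Q = 2600.0.

Q* ≈ 2,600 bags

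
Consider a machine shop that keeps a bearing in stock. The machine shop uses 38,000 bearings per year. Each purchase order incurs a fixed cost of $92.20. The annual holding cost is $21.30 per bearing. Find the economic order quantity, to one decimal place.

EOQ = √(2DS / H) = √(2 × 38,000 × 92.2 / 21.3).
= √(7,007,200 / 21.3) = √328,976.5258 ≈ 573.565.

Q* ≈ 573.6 bearings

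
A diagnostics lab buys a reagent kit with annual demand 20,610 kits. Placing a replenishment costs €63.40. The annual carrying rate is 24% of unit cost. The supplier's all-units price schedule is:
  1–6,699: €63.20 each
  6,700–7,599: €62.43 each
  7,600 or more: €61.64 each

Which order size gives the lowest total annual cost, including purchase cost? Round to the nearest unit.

Q* ≈ 415 kits

Holding cost per unit per year at price C is H = 0.24·C.
For each price level, check whether its EOQ is feasible; otherwise the best quantity at that price is the breakpoint.
EOQ at €63.20 = 415.1 (feasible in tier 1): TC = 20,610×€63.20 + (20,610/415.1)×63.4 + (415.1/2)×0.24×€63.20 = €1,308,847.97.
EOQ at €62.43 = 417.6 < 6700, so use break Q=6700: TC = 20,610×€62.43 + (20,610/6700.0)×63.4 + (6700.0/2)×0.24×€62.43 = €1,337,071.05.
EOQ at €61.64 = 420.3 < 7600, so use break Q=7600: TC = 20,610×€61.64 + (20,610/7600.0)×63.4 + (7600.0/2)×0.24×€61.64 = €1,326,788.01.
Lowest total cost is €1,308,847.97 at Q = 415.1.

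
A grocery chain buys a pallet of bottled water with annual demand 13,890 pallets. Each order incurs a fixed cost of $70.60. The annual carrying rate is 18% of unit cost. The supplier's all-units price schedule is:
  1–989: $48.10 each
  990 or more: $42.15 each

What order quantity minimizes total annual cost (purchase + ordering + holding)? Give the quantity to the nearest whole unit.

Q* ≈ 990 pallets

Holding cost per unit per year at price C is H = 0.18·C.
For each price level, check whether its EOQ is feasible; otherwise the best quantity at that price is the breakpoint.
EOQ at $48.10 = 475.9 (feasible in tier 1): TC = 13,890×$48.10 + (13,890/475.9)×70.6 + (475.9/2)×0.18×$48.10 = $672,229.76.
EOQ at $42.15 = 508.4 < 990, so use break Q=990: TC = 13,890×$42.15 + (13,890/990.0)×70.6 + (990.0/2)×0.18×$42.15 = $590,209.60.
Lowest total cost is $590,209.60 at Q = 990.0.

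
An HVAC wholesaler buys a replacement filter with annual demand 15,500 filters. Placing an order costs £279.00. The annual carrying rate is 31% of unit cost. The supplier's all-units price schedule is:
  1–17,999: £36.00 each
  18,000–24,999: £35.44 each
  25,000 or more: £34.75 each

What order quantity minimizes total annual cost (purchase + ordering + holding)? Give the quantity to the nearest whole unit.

Q* ≈ 880 filters

Holding cost per unit per year at price C is H = 0.31·C.
Candidates are each tier's EOQ (if it falls in that tier) and each price-break quantity.
EOQ at £36.00 = 880.3 (feasible in tier 1): TC = 15,500×£36.00 + (15,500/880.3)×279 + (880.3/2)×0.31×£36.00 = £567,824.60.
EOQ at £35.44 = 887.3 < 18000, so use break Q=18000: TC = 15,500×£35.44 + (15,500/18000.0)×279 + (18000.0/2)×0.31×£35.44 = £648,437.85.
EOQ at £34.75 = 896.0 < 25000, so use break Q=25000: TC = 15,500×£34.75 + (15,500/25000.0)×279 + (25000.0/2)×0.31×£34.75 = £673,454.23.
Lowest total cost is £567,824.60 at Q = 880.3.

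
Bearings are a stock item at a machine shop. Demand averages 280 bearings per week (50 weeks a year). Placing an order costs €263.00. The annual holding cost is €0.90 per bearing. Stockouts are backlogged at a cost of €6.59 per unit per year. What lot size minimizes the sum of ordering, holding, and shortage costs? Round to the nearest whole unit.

Q* ≈ 3,050 bearings

Annual demand D = 280 × 50 = 14,000.
With planned backorders, Q* = √(2DS/H) · √((H+B)/B).
√(2DS/H) = √(2 × 14,000 × 263 / 0.9) = 2860.458.
√((H+B)/B) = √((0.9+6.59)/6.59) = 1.0661.
Q* ≈ 3049.537.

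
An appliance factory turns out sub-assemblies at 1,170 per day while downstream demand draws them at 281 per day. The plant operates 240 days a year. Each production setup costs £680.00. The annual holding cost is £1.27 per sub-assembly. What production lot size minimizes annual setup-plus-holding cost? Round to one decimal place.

Annual demand D = 281 × 240 = 67,440.
Production build-up factor (1 − d/p) = 1 − 281/1,170 = 0.7598.
Q* = √(2DS / (H(1 − d/p))) = √(2 × 67,440 × 680 / (1.27 × 0.7598)).
= √(91,718,400 / 0.965) ≈ 9749.188.

Q* ≈ 9,749.2 sub-assemblies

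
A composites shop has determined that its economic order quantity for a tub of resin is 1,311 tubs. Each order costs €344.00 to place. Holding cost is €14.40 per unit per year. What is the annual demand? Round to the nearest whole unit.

D ≈ 35,973 tubs per year

Squaring Q* = √(2DS/H) gives Q*² = 2DS/H.
From Q* = √(2DS/H): D = Q*²H / (2S) = 1,311² × 14.4 / (2 × 344) = 35973.230.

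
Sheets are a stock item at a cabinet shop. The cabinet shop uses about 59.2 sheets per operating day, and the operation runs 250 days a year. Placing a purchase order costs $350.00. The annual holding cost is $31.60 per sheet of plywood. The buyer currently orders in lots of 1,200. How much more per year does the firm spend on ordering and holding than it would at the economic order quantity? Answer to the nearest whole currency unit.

Extra cost ≈ $5,183 per year

Annual demand D = 59.2 × 250 = 14,800.
EOQ = √(2DS/H) = √(2 × 14,800 × 350 / 31.6) ≈ 572.58.
Cost at Q* = (D/Q*)S + (Q*/2)H = √(2DSH) ≈ $18,093.53.
Cost at Q = 1,200: (14,800/1,200)×350 + (1,200/2)×31.6 = $4,316.67 + $18,960.00 = $23,276.67.
Excess = $23,276.67 − $18,093.53 = $5,183.13.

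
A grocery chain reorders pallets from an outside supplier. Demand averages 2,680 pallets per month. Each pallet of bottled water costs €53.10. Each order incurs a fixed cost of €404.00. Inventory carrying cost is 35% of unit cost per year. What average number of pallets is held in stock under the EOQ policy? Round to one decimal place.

Annual demand D = 2,680 × 12 = 32,160.
Holding cost H = 0.35 × €53.10 = €18.5850 per unit per year.
The optimal lot size = √(2DS/H) = √(2 × 32,160 × 404 / 18.585) ≈ 1182.45.
Average inventory = Q*/2 ≈ 1182.45 / 2 = 591.224.

Average inventory ≈ 591.2 pallets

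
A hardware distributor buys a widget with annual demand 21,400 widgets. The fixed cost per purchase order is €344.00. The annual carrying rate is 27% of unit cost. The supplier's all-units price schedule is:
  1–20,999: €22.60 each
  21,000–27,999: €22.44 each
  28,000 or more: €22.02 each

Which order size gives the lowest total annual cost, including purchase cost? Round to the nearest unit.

Holding cost per unit per year at price C is H = 0.27·C.
Candidates are each tier's EOQ (if it falls in that tier) and each price-break quantity.
EOQ at €22.60 = 1553.3 (feasible in tier 1): TC = 21,400×€22.60 + (21,400/1553.3)×344 + (1553.3/2)×0.27×€22.60 = €493,118.45.
EOQ at €22.44 = 1558.9 < 21000, so use break Q=21000: TC = 21,400×€22.44 + (21,400/21000.0)×344 + (21000.0/2)×0.27×€22.44 = €544,183.95.
EOQ at €22.02 = 1573.7 < 28000, so use break Q=28000: TC = 21,400×€22.02 + (21,400/28000.0)×344 + (28000.0/2)×0.27×€22.02 = €554,726.51.
Lowest total cost is €493,118.45 at Q = 1553.3.

Q* ≈ 1,553 widgets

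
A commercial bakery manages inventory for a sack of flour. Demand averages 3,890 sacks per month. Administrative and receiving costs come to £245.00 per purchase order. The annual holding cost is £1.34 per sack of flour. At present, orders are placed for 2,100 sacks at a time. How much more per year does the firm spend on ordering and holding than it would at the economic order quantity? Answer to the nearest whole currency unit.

Extra cost ≈ £1,317 per year

Annual demand D = 3,890 × 12 = 46,680.
EOQ = √(2DS/H) = √(2 × 46,680 × 245 / 1.34) ≈ 4131.53.
Cost at Q* = (D/Q*)S + (Q*/2)H = √(2DSH) ≈ £5,536.25.
Cost at Q = 2,100: (46,680/2,100)×245 + (2,100/2)×1.34 = £5,446.00 + £1,407.00 = £6,853.00.
Excess = £6,853.00 − £5,536.25 = £1,316.75.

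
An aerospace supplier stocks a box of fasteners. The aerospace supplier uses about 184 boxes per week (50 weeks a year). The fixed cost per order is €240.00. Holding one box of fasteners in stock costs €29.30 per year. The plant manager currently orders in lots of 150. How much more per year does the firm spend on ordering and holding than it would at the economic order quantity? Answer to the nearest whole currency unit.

Annual demand D = 184 × 50 = 9,200.
EOQ = √(2DS/H) = √(2 × 9,200 × 240 / 29.3) ≈ 388.22.
Cost at Q* = (D/Q*)S + (Q*/2)H = √(2DSH) ≈ €11,374.92.
Cost at Q = 150: (9,200/150)×240 + (150/2)×29.3 = €14,720.00 + €2,197.50 = €16,917.50.
Excess = €16,917.50 − €11,374.92 = €5,542.58.

Extra cost ≈ €5,543 per year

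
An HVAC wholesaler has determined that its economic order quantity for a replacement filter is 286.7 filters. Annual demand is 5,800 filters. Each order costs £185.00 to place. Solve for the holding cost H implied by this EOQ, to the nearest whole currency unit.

H ≈ £26

The basic EOQ model gives Q* = √(2DS/H); rearrange for the unknown.
From Q* = √(2DS/H): H = 2DS / Q*² = 2 × 5,800 × 185 / 286.7² = 26.1080.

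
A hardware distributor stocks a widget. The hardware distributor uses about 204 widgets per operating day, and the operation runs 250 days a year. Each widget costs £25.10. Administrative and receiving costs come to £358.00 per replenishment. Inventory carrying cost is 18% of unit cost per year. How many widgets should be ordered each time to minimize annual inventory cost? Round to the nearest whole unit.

Q* ≈ 2,843 widgets

Annual demand D = 204 × 250 = 51,000.
Holding cost H = 0.18 × £25.10 = £4.5180 per unit per year.
EOQ = √(2DS / H) = √(2 × 51,000 × 358 / 4.518).
= √(36,516,000 / 4.518) = √8,082,337.3174 ≈ 2842.945.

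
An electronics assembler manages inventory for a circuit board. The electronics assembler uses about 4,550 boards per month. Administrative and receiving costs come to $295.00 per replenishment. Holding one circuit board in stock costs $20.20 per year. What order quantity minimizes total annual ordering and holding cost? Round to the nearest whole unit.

Annual demand D = 4,550 × 12 = 54,600.
EOQ = √(2DS / H) = √(2 × 54,600 × 295 / 20.2).
= √(32,214,000 / 20.2) = √1,594,752.4752 ≈ 1262.835.

Q* ≈ 1,263 boards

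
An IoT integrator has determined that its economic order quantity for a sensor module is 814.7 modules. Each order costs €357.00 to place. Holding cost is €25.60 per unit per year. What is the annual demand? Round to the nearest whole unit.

D ≈ 23,798 modules per year

Squaring Q* = √(2DS/H) gives Q*² = 2DS/H.
From Q* = √(2DS/H): D = Q*²H / (2S) = 814.7² × 25.6 / (2 × 357) = 23797.821.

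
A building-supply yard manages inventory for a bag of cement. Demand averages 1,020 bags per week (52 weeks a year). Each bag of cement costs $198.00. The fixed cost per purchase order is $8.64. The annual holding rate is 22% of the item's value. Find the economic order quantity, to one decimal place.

Annual demand D = 1,020 × 52 = 53,040.
Holding cost H = 0.22 × $198.00 = $43.5600 per unit per year.
EOQ = √(2DS / H) = √(2 × 53,040 × 8.64 / 43.56).
= √(916,531.2 / 43.56) = √21,040.6612 ≈ 145.054.

Q* ≈ 145.1 bags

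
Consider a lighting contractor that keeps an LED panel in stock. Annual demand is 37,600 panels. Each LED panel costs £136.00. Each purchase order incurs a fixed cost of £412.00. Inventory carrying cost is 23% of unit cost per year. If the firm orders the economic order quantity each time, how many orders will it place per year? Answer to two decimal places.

N ≈ 37.78 orders per year

Holding cost H = 0.23 × £136.00 = £31.2800 per unit per year.
EOQ = √(2DS/H) = √(2 × 37,600 × 412 / 31.28) ≈ 995.23.
Orders per year = D / Q* = 37,600 / 995.23 ≈ 37.780.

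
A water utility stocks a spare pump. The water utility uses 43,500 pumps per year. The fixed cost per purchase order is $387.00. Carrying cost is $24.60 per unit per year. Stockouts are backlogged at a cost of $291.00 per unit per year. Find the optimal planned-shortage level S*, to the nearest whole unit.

With planned backorders, Q* = √(2DS/H) · √((H+B)/B).
√(2DS/H) = √(2 × 43,500 × 387 / 24.6) = 1169.897.
√((H+B)/B) = √((24.6+291)/291) = 1.0414.
Q* ≈ 1218.343.
S* = Q* · H/(H+B) = 1218.343 × 24.6/315.6 ≈ 94.966.

S* ≈ 95 pumps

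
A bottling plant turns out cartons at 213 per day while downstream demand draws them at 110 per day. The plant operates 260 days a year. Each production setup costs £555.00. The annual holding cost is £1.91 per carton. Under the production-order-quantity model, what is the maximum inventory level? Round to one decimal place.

I_max ≈ 2,835.0 cartons

Annual demand D = 110 × 260 = 28,600.
Production build-up factor (1 − d/p) = 1 − 110/213 = 0.4836.
Q* = √(2DS / (H(1 − d/p))) = √(2 × 28,600 × 555 / (1.91 × 0.4836)).
= √(31,746,000 / 0.9236) ≈ 5862.718.
Maximum inventory = Q*(1 − d/p) = 5862.718 × 0.4836 ≈ 2835.023.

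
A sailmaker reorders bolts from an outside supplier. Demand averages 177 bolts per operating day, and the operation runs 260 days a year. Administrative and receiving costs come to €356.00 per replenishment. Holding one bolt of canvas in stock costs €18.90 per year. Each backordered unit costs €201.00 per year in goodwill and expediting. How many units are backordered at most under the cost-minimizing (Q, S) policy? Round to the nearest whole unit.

S* ≈ 118 bolts

Annual demand D = 177 × 260 = 46,020.
With planned backorders, Q* = √(2DS/H) · √((H+B)/B).
√(2DS/H) = √(2 × 46,020 × 356 / 18.9) = 1316.687.
√((H+B)/B) = √((18.9+201)/201) = 1.0460.
Q* ≈ 1377.200.
S* = Q* · H/(H+B) = 1377.200 × 18.9/219.9 ≈ 118.368.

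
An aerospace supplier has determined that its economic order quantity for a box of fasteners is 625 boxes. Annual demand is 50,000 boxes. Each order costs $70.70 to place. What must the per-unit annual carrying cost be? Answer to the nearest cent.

H ≈ $18.10

The basic EOQ model gives Q* = √(2DS/H); rearrange for the unknown.
From Q* = √(2DS/H): H = 2DS / Q*² = 2 × 50,000 × 70.7 / 625² = 18.0992.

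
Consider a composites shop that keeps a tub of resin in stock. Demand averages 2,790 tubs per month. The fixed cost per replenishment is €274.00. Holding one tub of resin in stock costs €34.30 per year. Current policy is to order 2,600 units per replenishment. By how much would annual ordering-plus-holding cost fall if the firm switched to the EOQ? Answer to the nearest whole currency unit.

Annual demand D = 2,790 × 12 = 33,480.
EOQ = √(2DS/H) = √(2 × 33,480 × 274 / 34.3) ≈ 731.37.
Cost at Q* = (D/Q*)S + (Q*/2)H = √(2DSH) ≈ €25,085.92.
Cost at Q = 2,600: (33,480/2,600)×274 + (2,600/2)×34.3 = €3,528.28 + €44,590.00 = €48,118.28.
Excess = €48,118.28 − €25,085.92 = €23,032.36.

Extra cost ≈ €23,032 per year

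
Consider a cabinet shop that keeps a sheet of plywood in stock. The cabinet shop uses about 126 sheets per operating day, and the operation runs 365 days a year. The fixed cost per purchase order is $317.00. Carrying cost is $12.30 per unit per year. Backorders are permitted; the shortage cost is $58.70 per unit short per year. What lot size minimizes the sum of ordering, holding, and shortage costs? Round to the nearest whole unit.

Annual demand D = 126 × 365 = 45,990.
With planned backorders, Q* = √(2DS/H) · √((H+B)/B).
√(2DS/H) = √(2 × 45,990 × 317 / 12.3) = 1539.656.
√((H+B)/B) = √((12.3+58.7)/58.7) = 1.0998.
Q* ≈ 1693.300.

Q* ≈ 1,693 sheets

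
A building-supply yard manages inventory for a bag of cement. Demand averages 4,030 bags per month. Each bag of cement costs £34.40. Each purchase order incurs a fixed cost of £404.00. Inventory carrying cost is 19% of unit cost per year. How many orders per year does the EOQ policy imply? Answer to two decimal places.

Annual demand D = 4,030 × 12 = 48,360.
Holding cost H = 0.19 × £34.40 = £6.5360 per unit per year.
The optimal lot size = √(2DS/H) = √(2 × 48,360 × 404 / 6.536) ≈ 2445.08.
Orders per year = D / Q* = 48,360 / 2445.08 ≈ 19.779.

N ≈ 19.78 orders per year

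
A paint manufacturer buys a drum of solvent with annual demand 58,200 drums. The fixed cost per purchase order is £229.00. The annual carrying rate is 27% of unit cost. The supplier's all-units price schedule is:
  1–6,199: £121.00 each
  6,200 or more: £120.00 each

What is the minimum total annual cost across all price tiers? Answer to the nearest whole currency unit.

Holding cost per unit per year at price C is H = 0.27·C.
Candidates are each tier's EOQ (if it falls in that tier) and each price-break quantity.
EOQ at £121.00 = 903.3 (feasible in tier 1): TC = 58,200×£121.00 + (58,200/903.3)×229 + (903.3/2)×0.27×£121.00 = £7,071,709.97.
EOQ at £120.00 = 907.0 < 6200, so use break Q=6200: TC = 58,200×£120.00 + (58,200/6200.0)×229 + (6200.0/2)×0.27×£120.00 = £7,086,589.65.
Lowest total cost among the candidates is at Q = 903.3.

TC* ≈ £7,071,710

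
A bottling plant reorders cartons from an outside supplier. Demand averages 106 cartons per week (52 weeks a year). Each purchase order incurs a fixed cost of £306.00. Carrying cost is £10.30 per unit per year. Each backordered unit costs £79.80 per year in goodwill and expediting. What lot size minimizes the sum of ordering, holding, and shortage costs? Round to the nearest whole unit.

Q* ≈ 608 cartons

Annual demand D = 106 × 52 = 5,512.
With planned backorders, Q* = √(2DS/H) · √((H+B)/B).
√(2DS/H) = √(2 × 5,512 × 306 / 10.3) = 572.284.
√((H+B)/B) = √((10.3+79.8)/79.8) = 1.0626.
Q* ≈ 608.097.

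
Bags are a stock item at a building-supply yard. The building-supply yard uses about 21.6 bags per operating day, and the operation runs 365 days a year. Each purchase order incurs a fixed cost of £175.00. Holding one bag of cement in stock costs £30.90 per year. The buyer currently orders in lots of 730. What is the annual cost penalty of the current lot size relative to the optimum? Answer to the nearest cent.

Annual demand D = 21.6 × 365 = 7,884.
EOQ = √(2DS/H) = √(2 × 7,884 × 175 / 30.9) ≈ 298.83.
Cost at Q* = (D/Q*)S + (Q*/2)H = √(2DSH) ≈ £9,233.93.
Cost at Q = 730: (7,884/730)×175 + (730/2)×30.9 = £1,890.00 + £11,278.50 = £13,168.50.
Excess = £13,168.50 − £9,233.93 = £3,934.57.

Extra cost ≈ £3,934.57 per year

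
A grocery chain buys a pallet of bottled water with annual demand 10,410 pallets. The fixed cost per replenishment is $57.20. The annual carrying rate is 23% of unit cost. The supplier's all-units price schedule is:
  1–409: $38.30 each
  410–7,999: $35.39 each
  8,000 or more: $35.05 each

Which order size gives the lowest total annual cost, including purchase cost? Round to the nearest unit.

Q* ≈ 410 pallets

Holding cost per unit per year at price C is H = 0.23·C.
Candidates are each tier's EOQ (if it falls in that tier) and each price-break quantity.
EOQ at $38.30 = 367.7 (feasible in tier 1): TC = 10,410×$38.30 + (10,410/367.7)×57.2 + (367.7/2)×0.23×$38.30 = $401,941.93.
EOQ at $35.39 = 382.5 < 410, so use break Q=410: TC = 10,410×$35.39 + (10,410/410.0)×57.2 + (410.0/2)×0.23×$35.39 = $371,530.86.
EOQ at $35.05 = 384.4 < 8000, so use break Q=8000: TC = 10,410×$35.05 + (10,410/8000.0)×57.2 + (8000.0/2)×0.23×$35.05 = $397,190.93.
Lowest total cost is $371,530.86 at Q = 410.0.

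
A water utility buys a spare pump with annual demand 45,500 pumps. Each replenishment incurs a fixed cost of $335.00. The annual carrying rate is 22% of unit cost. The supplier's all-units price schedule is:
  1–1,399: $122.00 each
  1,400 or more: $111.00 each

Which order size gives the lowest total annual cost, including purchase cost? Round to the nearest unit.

Q* ≈ 1,400 pumps

Holding cost per unit per year at price C is H = 0.22·C.
Evaluate total cost at each tier's feasible EOQ or, if the EOQ is below the tier, at the tier's minimum quantity.
EOQ at $122.00 = 1065.7 (feasible in tier 1): TC = 45,500×$122.00 + (45,500/1065.7)×335 + (1065.7/2)×0.22×$122.00 = $5,579,604.50.
EOQ at $111.00 = 1117.3 < 1400, so use break Q=1400: TC = 45,500×$111.00 + (45,500/1400.0)×335 + (1400.0/2)×0.22×$111.00 = $5,078,481.50.
Lowest total cost is $5,078,481.50 at Q = 1400.0.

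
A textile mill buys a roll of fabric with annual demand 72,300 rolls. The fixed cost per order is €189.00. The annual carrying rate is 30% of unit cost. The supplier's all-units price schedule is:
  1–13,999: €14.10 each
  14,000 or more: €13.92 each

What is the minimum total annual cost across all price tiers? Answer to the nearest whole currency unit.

Holding cost per unit per year at price C is H = 0.30·C.
Evaluate total cost at each tier's feasible EOQ or, if the EOQ is below the tier, at the tier's minimum quantity.
EOQ at €14.10 = 2541.8 (feasible in tier 1): TC = 72,300×€14.10 + (72,300/2541.8)×189 + (2541.8/2)×0.30×€14.10 = €1,030,181.90.
EOQ at €13.92 = 2558.2 < 14000, so use break Q=14000: TC = 72,300×€13.92 + (72,300/14000.0)×189 + (14000.0/2)×0.30×€13.92 = €1,036,624.05.
Lowest total cost among the candidates is at Q = 2541.8.

TC* ≈ €1,030,182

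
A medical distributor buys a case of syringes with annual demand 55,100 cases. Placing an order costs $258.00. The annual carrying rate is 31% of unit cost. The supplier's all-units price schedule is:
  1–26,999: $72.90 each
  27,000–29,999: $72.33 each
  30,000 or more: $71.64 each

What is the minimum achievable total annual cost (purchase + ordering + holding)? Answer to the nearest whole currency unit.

TC* ≈ $4,042,138

Holding cost per unit per year at price C is H = 0.31·C.
Candidates are each tier's EOQ (if it falls in that tier) and each price-break quantity.
EOQ at $72.90 = 1121.6 (feasible in tier 1): TC = 55,100×$72.90 + (55,100/1121.6)×258 + (1121.6/2)×0.31×$72.90 = $4,042,138.09.
EOQ at $72.33 = 1126.1 < 27000, so use break Q=27000: TC = 55,100×$72.33 + (55,100/27000.0)×258 + (27000.0/2)×0.31×$72.33 = $4,288,610.56.
EOQ at $71.64 = 1131.5 < 30000, so use break Q=30000: TC = 55,100×$71.64 + (55,100/30000.0)×258 + (30000.0/2)×0.31×$71.64 = $4,280,963.86.
Lowest total cost among the candidates is at Q = 1121.6.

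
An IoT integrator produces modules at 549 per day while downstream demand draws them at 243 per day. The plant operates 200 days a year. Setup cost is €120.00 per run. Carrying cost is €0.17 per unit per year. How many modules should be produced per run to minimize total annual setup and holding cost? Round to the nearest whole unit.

Q* ≈ 11,095 modules

Annual demand D = 243 × 200 = 48,600.
Production build-up factor (1 − d/p) = 1 − 243/549 = 0.5574.
Q* = √(2DS / (H(1 − d/p))) = √(2 × 48,600 × 120 / (0.17 × 0.5574)).
= √(11,664,000 / 0.0948) ≈ 11094.935.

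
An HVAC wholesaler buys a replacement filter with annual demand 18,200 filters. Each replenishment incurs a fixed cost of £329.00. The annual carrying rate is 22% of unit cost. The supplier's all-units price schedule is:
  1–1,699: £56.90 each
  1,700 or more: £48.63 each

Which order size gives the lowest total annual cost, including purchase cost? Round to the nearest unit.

Holding cost per unit per year at price C is H = 0.22·C.
Candidates are each tier's EOQ (if it falls in that tier) and each price-break quantity.
EOQ at £56.90 = 978.1 (feasible in tier 1): TC = 18,200×£56.90 + (18,200/978.1)×329 + (978.1/2)×0.22×£56.90 = £1,047,823.80.
EOQ at £48.63 = 1058.0 < 1700, so use break Q=1700: TC = 18,200×£48.63 + (18,200/1700.0)×329 + (1700.0/2)×0.22×£48.63 = £897,682.05.
Lowest total cost is £897,682.05 at Q = 1700.0.

Q* ≈ 1,700 filters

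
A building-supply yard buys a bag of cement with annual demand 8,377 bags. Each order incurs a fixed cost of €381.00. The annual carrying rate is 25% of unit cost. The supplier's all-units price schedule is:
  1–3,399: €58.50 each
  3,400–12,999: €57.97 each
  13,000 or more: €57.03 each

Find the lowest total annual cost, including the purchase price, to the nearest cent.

Holding cost per unit per year at price C is H = 0.25·C.
Candidates are each tier's EOQ (if it falls in that tier) and each price-break quantity.
EOQ at €58.50 = 660.7 (feasible in tier 1): TC = 8,377×€58.50 + (8,377/660.7)×381 + (660.7/2)×0.25×€58.50 = €499,716.56.
EOQ at €57.97 = 663.7 < 3400, so use break Q=3400: TC = 8,377×€57.97 + (8,377/3400.0)×381 + (3400.0/2)×0.25×€57.97 = €511,190.66.
EOQ at €57.03 = 669.1 < 13000, so use break Q=13000: TC = 8,377×€57.03 + (8,377/13000.0)×381 + (13000.0/2)×0.25×€57.03 = €570,659.57.
Lowest total cost among the candidates is at Q = 660.7.

TC* ≈ €499,716.56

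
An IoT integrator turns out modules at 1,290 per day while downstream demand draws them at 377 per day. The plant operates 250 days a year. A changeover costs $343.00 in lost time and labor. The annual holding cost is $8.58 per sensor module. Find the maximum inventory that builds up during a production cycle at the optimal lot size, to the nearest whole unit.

I_max ≈ 2,309 modules

Annual demand D = 377 × 250 = 94,250.
Production build-up factor (1 − d/p) = 1 − 377/1,290 = 0.7078.
Q* = √(2DS / (H(1 − d/p))) = √(2 × 94,250 × 343 / (8.58 × 0.7078)).
= √(64,655,500 / 6.0725) ≈ 3263.011.
Maximum inventory = Q*(1 − d/p) = 3263.011 × 0.7078 ≈ 2309.402.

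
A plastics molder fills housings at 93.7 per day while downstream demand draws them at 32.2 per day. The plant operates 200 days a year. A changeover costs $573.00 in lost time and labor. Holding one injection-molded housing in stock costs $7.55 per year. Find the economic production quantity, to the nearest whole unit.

Annual demand D = 32.2 × 200 = 6,440.
Production build-up factor (1 − d/p) = 1 − 32.2/93.7 = 0.6564.
Q* = √(2DS / (H(1 − d/p))) = √(2 × 6,440 × 573 / (7.55 × 0.6564)).
= √(7,380,240 / 4.9554) ≈ 1220.377.

Q* ≈ 1,220 housings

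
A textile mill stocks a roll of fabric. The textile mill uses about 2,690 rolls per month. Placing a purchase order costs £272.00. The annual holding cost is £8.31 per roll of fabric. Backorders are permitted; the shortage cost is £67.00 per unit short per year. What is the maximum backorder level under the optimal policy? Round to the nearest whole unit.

S* ≈ 170 rolls

Annual demand D = 2,690 × 12 = 32,280.
With planned backorders, Q* = √(2DS/H) · √((H+B)/B).
√(2DS/H) = √(2 × 32,280 × 272 / 8.31) = 1453.670.
√((H+B)/B) = √((8.31+67)/67) = 1.0602.
Q* ≈ 1541.184.
S* = Q* · H/(H+B) = 1541.184 × 8.31/75.31 ≈ 170.060.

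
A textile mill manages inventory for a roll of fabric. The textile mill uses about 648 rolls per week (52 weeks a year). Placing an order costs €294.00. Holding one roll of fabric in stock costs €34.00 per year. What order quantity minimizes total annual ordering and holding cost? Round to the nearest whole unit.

Q* ≈ 763 rolls

Annual demand D = 648 × 52 = 33,696.
EOQ = √(2DS / H) = √(2 × 33,696 × 294 / 34).
= √(19,813,248 / 34) = √582,742.5882 ≈ 763.376.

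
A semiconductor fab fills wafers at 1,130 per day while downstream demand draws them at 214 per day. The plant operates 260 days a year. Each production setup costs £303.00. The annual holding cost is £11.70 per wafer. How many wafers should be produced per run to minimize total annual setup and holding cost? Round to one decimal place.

Annual demand D = 214 × 260 = 55,640.
Production build-up factor (1 − d/p) = 1 − 214/1,130 = 0.8106.
Q* = √(2DS / (H(1 − d/p))) = √(2 × 55,640 × 303 / (11.7 × 0.8106)).
= √(33,717,840 / 9.4842) ≈ 1885.508.

Q* ≈ 1,885.5 wafers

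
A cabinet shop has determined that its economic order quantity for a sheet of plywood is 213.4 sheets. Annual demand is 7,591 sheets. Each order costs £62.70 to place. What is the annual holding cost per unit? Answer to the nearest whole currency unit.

H ≈ £21

Squaring Q* = √(2DS/H) gives Q*² = 2DS/H.
From Q* = √(2DS/H): H = 2DS / Q*² = 2 × 7,591 × 62.7 / 213.4² = 20.9030.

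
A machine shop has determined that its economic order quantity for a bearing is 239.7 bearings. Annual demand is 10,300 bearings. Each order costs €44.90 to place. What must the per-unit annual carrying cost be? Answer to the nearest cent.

Squaring Q* = √(2DS/H) gives Q*² = 2DS/H.
From Q* = √(2DS/H): H = 2DS / Q*² = 2 × 10,300 × 44.9 / 239.7² = 16.0982.

H ≈ €16.10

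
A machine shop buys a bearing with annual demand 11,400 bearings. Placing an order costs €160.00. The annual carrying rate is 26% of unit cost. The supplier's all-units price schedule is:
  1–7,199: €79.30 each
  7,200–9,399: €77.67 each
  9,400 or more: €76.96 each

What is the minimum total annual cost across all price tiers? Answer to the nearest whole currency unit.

TC* ≈ €912,693

Holding cost per unit per year at price C is H = 0.26·C.
Candidates are each tier's EOQ (if it falls in that tier) and each price-break quantity.
EOQ at €79.30 = 420.6 (feasible in tier 1): TC = 11,400×€79.30 + (11,400/420.6)×160 + (420.6/2)×0.26×€79.30 = €912,692.63.
EOQ at €77.67 = 425.0 < 7200, so use break Q=7200: TC = 11,400×€77.67 + (11,400/7200.0)×160 + (7200.0/2)×0.26×€77.67 = €958,390.45.
EOQ at €76.96 = 427.0 < 9400, so use break Q=9400: TC = 11,400×€76.96 + (11,400/9400.0)×160 + (9400.0/2)×0.26×€76.96 = €971,583.16.
Lowest total cost among the candidates is at Q = 420.6.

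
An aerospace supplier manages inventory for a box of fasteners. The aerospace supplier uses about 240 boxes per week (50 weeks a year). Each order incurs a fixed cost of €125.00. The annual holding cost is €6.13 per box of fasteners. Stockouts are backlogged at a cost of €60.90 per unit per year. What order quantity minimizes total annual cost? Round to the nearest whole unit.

Annual demand D = 240 × 50 = 12,000.
With planned backorders, Q* = √(2DS/H) · √((H+B)/B).
√(2DS/H) = √(2 × 12,000 × 125 / 6.13) = 699.569.
√((H+B)/B) = √((6.13+60.9)/60.9) = 1.0491.
Q* ≈ 733.933.

Q* ≈ 734 boxes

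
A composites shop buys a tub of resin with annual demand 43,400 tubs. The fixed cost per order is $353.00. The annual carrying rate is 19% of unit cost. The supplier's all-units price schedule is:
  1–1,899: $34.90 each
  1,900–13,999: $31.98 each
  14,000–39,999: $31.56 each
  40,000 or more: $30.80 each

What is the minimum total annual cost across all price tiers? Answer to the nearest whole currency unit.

Holding cost per unit per year at price C is H = 0.19·C.
For each price level, check whether its EOQ is feasible; otherwise the best quantity at that price is the breakpoint.
Tier 1 ($34.90): EOQ = 2149.6 exceeds tier's upper bound 1899, so this tier is dominated.
EOQ at $31.98 = 2245.6 (feasible in tier 2): TC = 43,400×$31.98 + (43,400/2245.6)×353 + (2245.6/2)×0.19×$31.98 = $1,401,576.68.
EOQ at $31.56 = 2260.5 < 14000, so use break Q=14000: TC = 43,400×$31.56 + (43,400/14000.0)×353 + (14000.0/2)×0.19×$31.56 = $1,412,773.10.
EOQ at $30.80 = 2288.2 < 40000, so use break Q=40000: TC = 43,400×$30.80 + (43,400/40000.0)×353 + (40000.0/2)×0.19×$30.80 = $1,454,143.00.
Lowest total cost among the candidates is at Q = 2245.6.

TC* ≈ $1,401,577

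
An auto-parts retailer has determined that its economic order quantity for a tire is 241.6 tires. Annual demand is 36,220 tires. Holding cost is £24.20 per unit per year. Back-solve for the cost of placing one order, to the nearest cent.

Invert the EOQ relation Q*² = 2DS/H.
From Q* = √(2DS/H): S = Q*²H / (2D) = 241.6² × 24.2 / (2 × 36,220) = 19.4998.

S ≈ £19.50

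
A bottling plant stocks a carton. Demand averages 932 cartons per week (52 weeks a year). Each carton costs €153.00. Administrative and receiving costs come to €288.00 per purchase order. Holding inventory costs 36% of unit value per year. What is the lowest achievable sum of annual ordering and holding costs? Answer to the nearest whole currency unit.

TC* ≈ €39,212

Annual demand D = 932 × 52 = 48,464.
Holding cost H = 0.36 × €153.00 = €55.0800 per unit per year.
EOQ = √(2DS/H) = √(2 × 48,464 × 288 / 55.08) ≈ 711.91.
At Q*, ordering cost (D/Q*)S equals holding cost (Q*/2)H, each = √(DSH/2).
Minimum total = √(2DSH) = √(2 × 48,464 × 288 × 55.08) ≈ 39211.895.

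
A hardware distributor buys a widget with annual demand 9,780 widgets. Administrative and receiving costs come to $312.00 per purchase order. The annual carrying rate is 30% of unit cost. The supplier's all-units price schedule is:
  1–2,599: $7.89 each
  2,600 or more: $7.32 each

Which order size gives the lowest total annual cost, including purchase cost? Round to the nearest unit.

Q* ≈ 2,600 widgets

Holding cost per unit per year at price C is H = 0.30·C.
For each price level, check whether its EOQ is feasible; otherwise the best quantity at that price is the breakpoint.
EOQ at $7.89 = 1605.7 (feasible in tier 1): TC = 9,780×$7.89 + (9,780/1605.7)×312 + (1605.7/2)×0.30×$7.89 = $80,964.88.
EOQ at $7.32 = 1667.0 < 2600, so use break Q=2600: TC = 9,780×$7.32 + (9,780/2600.0)×312 + (2600.0/2)×0.30×$7.32 = $75,618.00.
Lowest total cost is $75,618.00 at Q = 2600.0.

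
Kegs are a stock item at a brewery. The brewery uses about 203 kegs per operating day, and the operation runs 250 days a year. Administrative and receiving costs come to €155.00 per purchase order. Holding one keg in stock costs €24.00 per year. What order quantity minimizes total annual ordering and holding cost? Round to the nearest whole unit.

Annual demand D = 203 × 250 = 50,750.
EOQ = √(2DS / H) = √(2 × 50,750 × 155 / 24).
= √(15,732,500 / 24) = √655,520.8333 ≈ 809.642.

Q* ≈ 810 kegs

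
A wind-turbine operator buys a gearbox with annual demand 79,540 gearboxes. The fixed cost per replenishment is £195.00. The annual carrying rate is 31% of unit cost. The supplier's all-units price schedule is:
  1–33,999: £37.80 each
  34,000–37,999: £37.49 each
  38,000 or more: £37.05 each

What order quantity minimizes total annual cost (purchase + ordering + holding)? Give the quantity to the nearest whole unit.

Holding cost per unit per year at price C is H = 0.31·C.
Candidates are each tier's EOQ (if it falls in that tier) and each price-break quantity.
EOQ at £37.80 = 1627.0 (feasible in tier 1): TC = 79,540×£37.80 + (79,540/1627.0)×195 + (1627.0/2)×0.31×£37.80 = £3,025,677.66.
EOQ at £37.49 = 1633.8 < 34000, so use break Q=34000: TC = 79,540×£37.49 + (79,540/34000.0)×195 + (34000.0/2)×0.31×£37.49 = £3,179,983.09.
EOQ at £37.05 = 1643.4 < 38000, so use break Q=38000: TC = 79,540×£37.05 + (79,540/38000.0)×195 + (38000.0/2)×0.31×£37.05 = £3,165,589.67.
Lowest total cost is £3,025,677.66 at Q = 1627.0.

Q* ≈ 1,627 gearboxes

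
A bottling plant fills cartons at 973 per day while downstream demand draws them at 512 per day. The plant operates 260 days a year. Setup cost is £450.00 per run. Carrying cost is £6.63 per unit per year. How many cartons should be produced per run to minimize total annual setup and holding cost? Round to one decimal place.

Annual demand D = 512 × 260 = 133,120.
Production build-up factor (1 − d/p) = 1 − 512/973 = 0.4738.
Q* = √(2DS / (H(1 − d/p))) = √(2 × 133,120 × 450 / (6.63 × 0.4738)).
= √(119,808,000 / 3.1412) ≈ 6175.784.

Q* ≈ 6,175.8 cartons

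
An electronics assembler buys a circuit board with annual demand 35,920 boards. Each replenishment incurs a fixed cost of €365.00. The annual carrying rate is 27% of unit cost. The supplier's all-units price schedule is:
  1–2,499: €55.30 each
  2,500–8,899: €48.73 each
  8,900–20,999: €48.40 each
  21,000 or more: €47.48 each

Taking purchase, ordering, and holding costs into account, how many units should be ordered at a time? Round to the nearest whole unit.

Q* ≈ 2,500 boards

Holding cost per unit per year at price C is H = 0.27·C.
Candidates are each tier's EOQ (if it falls in that tier) and each price-break quantity.
EOQ at €55.30 = 1325.2 (feasible in tier 1): TC = 35,920×€55.30 + (35,920/1325.2)×365 + (1325.2/2)×0.27×€55.30 = €2,006,162.73.
EOQ at €48.73 = 1411.7 < 2500, so use break Q=2500: TC = 35,920×€48.73 + (35,920/2500.0)×365 + (2500.0/2)×0.27×€48.73 = €1,772,072.29.
EOQ at €48.40 = 1416.5 < 8900, so use break Q=8900: TC = 35,920×€48.40 + (35,920/8900.0)×365 + (8900.0/2)×0.27×€48.40 = €1,798,153.72.
EOQ at €47.48 = 1430.2 < 21000, so use break Q=21000: TC = 35,920×€47.48 + (35,920/21000.0)×365 + (21000.0/2)×0.27×€47.48 = €1,840,711.72.
Lowest total cost is €1,772,072.29 at Q = 2500.0.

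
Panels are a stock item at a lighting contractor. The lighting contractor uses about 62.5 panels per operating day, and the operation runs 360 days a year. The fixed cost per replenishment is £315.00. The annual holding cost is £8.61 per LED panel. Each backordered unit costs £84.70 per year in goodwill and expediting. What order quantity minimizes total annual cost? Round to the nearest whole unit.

Q* ≈ 1,347 panels

Annual demand D = 62.5 × 360 = 22,500.
With planned backorders, Q* = √(2DS/H) · √((H+B)/B).
√(2DS/H) = √(2 × 22,500 × 315 / 8.61) = 1283.098.
√((H+B)/B) = √((8.61+84.7)/84.7) = 1.0496.
Q* ≈ 1346.736.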